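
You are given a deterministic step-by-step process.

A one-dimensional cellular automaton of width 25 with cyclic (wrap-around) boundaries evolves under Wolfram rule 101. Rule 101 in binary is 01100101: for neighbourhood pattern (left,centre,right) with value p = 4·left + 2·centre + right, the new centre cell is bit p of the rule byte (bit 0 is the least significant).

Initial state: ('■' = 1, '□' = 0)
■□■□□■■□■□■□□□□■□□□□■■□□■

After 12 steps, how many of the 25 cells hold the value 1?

step 0: ■□■□□■■□■□■□□□□■□□□□■■□□■
step 1: ■■■□□□■■■■■□■■□■□■■□□■□□□
step 2: □□■□■□□□□□■■□■■■■□■□□■□■□
step 3: ■□■■■□■■■□□■■□□□■■■□□■■■□
step 4: ■■□□■■□□■□□□■□■□□□■□□□□■■
step 5: □■□□□■□□■□■□■■■□■□■□■■□□□
step 6: □■□■□■□□■■■■□□■■■■■■□■□■■
step 7: ■■■■■■□□□□□■□□□□□□□■■■■□■
step 8: □□□□□■□■■■□■□■■■■■□□□□■■□
step 9: ■■■■□■■□□■■■■□□□□■□■■□□■□
step 10: □□□■■□■□□□□□■□■■□■■□■□□■■
step 11: □■□□■■■□■■■□■■□■■□■■■□□□■
step 12: ■■□□□□■■□□■■□■■□■■□□■□■□■

13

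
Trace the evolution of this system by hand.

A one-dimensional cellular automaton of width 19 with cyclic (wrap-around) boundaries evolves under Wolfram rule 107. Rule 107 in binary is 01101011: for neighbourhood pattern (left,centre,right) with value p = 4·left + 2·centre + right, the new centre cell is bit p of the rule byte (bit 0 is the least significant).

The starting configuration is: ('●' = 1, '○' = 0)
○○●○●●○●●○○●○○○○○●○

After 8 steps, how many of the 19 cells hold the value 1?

11

step 0: ○○●○●●○●●○○●○○○○○●○
step 1: ●●○●●●●●●○●○○●●●●○○
step 2: ●●●●○○○○●●○○●●○○●○●
step 3: ○○○●○●●●●●○●●●○●○●●
step 4: ○●●○●●○○○●●●○●●○●●●
step 5: ●●●●●●○●●●○●●●●●●○●
step 6: ○○○○○●●●○●●●○○○○●●●
step 7: ○●●●●●○●●●○●○●●●●○●
step 8: ●●○○○●●●○●●○●●○○●●○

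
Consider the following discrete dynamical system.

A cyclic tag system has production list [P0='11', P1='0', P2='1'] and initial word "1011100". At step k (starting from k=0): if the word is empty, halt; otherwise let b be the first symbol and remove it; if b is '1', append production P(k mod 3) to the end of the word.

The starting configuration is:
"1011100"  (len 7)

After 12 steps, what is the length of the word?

7

[0] "1011100"  (len 7)
[1] "01110011"  (len 8)
[2] "1110011"  (len 7)
[3] "1100111"  (len 7)
[4] "10011111"  (len 8)
[5] "00111110"  (len 8)
[6] "0111110"  (len 7)
[7] "111110"  (len 6)
[8] "111100"  (len 6)
[9] "111001"  (len 6)
[10] "1100111"  (len 7)
[11] "1001110"  (len 7)
[12] "0011101"  (len 7)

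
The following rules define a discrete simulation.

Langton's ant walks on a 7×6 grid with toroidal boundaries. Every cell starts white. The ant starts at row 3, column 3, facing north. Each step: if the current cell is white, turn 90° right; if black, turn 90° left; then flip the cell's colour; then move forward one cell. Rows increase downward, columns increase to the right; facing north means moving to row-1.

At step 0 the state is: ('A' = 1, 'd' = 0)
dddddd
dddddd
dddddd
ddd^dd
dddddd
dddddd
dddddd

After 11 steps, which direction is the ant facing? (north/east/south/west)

gen 0: dddddd
dddddd
dddddd
ddd^dd
dddddd
dddddd
dddddd
gen 1: dddddd
dddddd
dddddd
dddA>d
dddddd
dddddd
dddddd
gen 2: dddddd
dddddd
dddddd
dddAAd
ddddvd
dddddd
dddddd
gen 3: dddddd
dddddd
dddddd
dddAAd
ddd<Ad
dddddd
dddddd
gen 4: dddddd
dddddd
dddddd
ddd^Ad
dddAAd
dddddd
dddddd
gen 5: dddddd
dddddd
dddddd
dd<dAd
dddAAd
dddddd
dddddd
gen 6: dddddd
dddddd
dd^ddd
ddAdAd
dddAAd
dddddd
dddddd
gen 7: dddddd
dddddd
ddA>dd
ddAdAd
dddAAd
dddddd
dddddd
gen 8: dddddd
dddddd
ddAAdd
ddAvAd
dddAAd
dddddd
dddddd
gen 9: dddddd
dddddd
ddAAdd
dd<AAd
dddAAd
dddddd
dddddd
gen 10: dddddd
dddddd
ddAAdd
dddAAd
ddvAAd
dddddd
dddddd
gen 11: dddddd
dddddd
ddAAdd
dddAAd
d<AAAd
dddddd
dddddd

west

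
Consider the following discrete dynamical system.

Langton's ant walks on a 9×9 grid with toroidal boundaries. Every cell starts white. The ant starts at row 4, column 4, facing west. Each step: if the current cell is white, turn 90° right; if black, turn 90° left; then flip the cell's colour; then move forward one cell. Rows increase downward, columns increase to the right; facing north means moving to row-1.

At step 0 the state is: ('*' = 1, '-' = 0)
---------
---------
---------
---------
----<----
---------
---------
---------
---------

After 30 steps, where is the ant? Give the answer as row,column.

gen 0: ---------
---------
---------
---------
----<----
---------
---------
---------
---------
gen 1: ---------
---------
---------
----^----
----*----
---------
---------
---------
---------
gen 2: ---------
---------
---------
----*>---
----*----
---------
---------
---------
---------
gen 3: ---------
---------
---------
----**---
----*v---
---------
---------
---------
---------
gen 4: ---------
---------
---------
----**---
----<*---
---------
---------
---------
---------
gen 5: ---------
---------
---------
----**---
-----*---
----v----
---------
---------
---------
gen 6: ---------
---------
---------
----**---
-----*---
---<*----
---------
---------
---------
gen 7: ---------
---------
---------
----**---
---^-*---
---**----
---------
---------
---------
gen 8: ---------
---------
---------
----**---
---*>*---
---**----
---------
---------
---------
gen 9: ---------
---------
---------
----**---
---***---
---*v----
---------
---------
---------
gen 10: ---------
---------
---------
----**---
---***---
---*->---
---------
---------
---------
gen 11: ---------
---------
---------
----**---
---***---
---*-*---
-----v---
---------
---------
gen 12: ---------
---------
---------
----**---
---***---
---*-*---
----<*---
---------
---------
gen 13: ---------
---------
---------
----**---
---***---
---*^*---
----**---
---------
---------
gen 14: ---------
---------
---------
----**---
---***---
---**>---
----**---
---------
---------
gen 15: ---------
---------
---------
----**---
---**^---
---**----
----**---
---------
---------
gen 16: ---------
---------
---------
----**---
---*<----
---**----
----**---
---------
---------
gen 17: ---------
---------
---------
----**---
---*-----
---*v----
----**---
---------
---------
gen 18: ---------
---------
---------
----**---
---*-----
---*->---
----**---
---------
---------
gen 19: ---------
---------
---------
----**---
---*-----
---*-*---
----*v---
---------
---------
gen 20: ---------
---------
---------
----**---
---*-----
---*-*---
----*->--
---------
---------
gen 21: ---------
---------
---------
----**---
---*-----
---*-*---
----*-*--
------v--
---------
gen 22: ---------
---------
---------
----**---
---*-----
---*-*---
----*-*--
-----<*--
---------
gen 23: ---------
---------
---------
----**---
---*-----
---*-*---
----*^*--
-----**--
---------
gen 24: ---------
---------
---------
----**---
---*-----
---*-*---
----**>--
-----**--
---------
gen 25: ---------
---------
---------
----**---
---*-----
---*-*^--
----**---
-----**--
---------
gen 26: ---------
---------
---------
----**---
---*-----
---*-**>-
----**---
-----**--
---------
gen 27: ---------
---------
---------
----**---
---*-----
---*-***-
----**-v-
-----**--
---------
gen 28: ---------
---------
---------
----**---
---*-----
---*-***-
----**<*-
-----**--
---------
gen 29: ---------
---------
---------
----**---
---*-----
---*-*^*-
----****-
-----**--
---------
gen 30: ---------
---------
---------
----**---
---*-----
---*-<-*-
----****-
-----**--
---------

5,5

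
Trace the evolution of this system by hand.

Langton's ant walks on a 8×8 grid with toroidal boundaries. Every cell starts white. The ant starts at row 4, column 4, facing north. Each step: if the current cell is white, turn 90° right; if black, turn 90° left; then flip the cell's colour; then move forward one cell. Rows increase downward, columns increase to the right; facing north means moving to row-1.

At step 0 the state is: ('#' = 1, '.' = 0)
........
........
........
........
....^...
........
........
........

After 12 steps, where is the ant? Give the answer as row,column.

4,2

0) ........
........
........
........
....^...
........
........
........
1) ........
........
........
........
....#>..
........
........
........
2) ........
........
........
........
....##..
.....v..
........
........
3) ........
........
........
........
....##..
....<#..
........
........
4) ........
........
........
........
....^#..
....##..
........
........
5) ........
........
........
........
...<.#..
....##..
........
........
6) ........
........
........
...^....
...#.#..
....##..
........
........
7) ........
........
........
...#>...
...#.#..
....##..
........
........
8) ........
........
........
...##...
...#v#..
....##..
........
........
9) ........
........
........
...##...
...<##..
....##..
........
........
10) ........
........
........
...##...
....##..
...v##..
........
........
11) ........
........
........
...##...
....##..
..<###..
........
........
12) ........
........
........
...##...
..^.##..
..####..
........
........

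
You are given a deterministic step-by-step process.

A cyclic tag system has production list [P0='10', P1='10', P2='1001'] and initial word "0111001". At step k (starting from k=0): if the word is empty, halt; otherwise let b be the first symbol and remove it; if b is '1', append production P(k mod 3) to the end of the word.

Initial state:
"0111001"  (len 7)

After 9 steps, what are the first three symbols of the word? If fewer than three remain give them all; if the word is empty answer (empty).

100

gen 0: "0111001"  (len 7)
gen 1: "111001"  (len 6)
gen 2: "1100110"  (len 7)
gen 3: "1001101001"  (len 10)
gen 4: "00110100110"  (len 11)
gen 5: "0110100110"  (len 10)
gen 6: "110100110"  (len 9)
gen 7: "1010011010"  (len 10)
gen 8: "01001101010"  (len 11)
gen 9: "1001101010"  (len 10)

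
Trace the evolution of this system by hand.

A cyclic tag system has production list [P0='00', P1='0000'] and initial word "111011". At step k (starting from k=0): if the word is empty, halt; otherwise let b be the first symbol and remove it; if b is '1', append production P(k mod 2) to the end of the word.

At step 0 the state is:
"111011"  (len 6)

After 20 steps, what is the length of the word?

0

[0] "111011"  (len 6)
[1] "1101100"  (len 7)
[2] "1011000000"  (len 10)
[3] "01100000000"  (len 11)
[4] "1100000000"  (len 10)
[5] "10000000000"  (len 11)
[6] "00000000000000"  (len 14)
[7] "0000000000000"  (len 13)
[8] "000000000000"  (len 12)
[9] "00000000000"  (len 11)
[10] "0000000000"  (len 10)
[11] "000000000"  (len 9)
[12] "00000000"  (len 8)
[13] "0000000"  (len 7)
[14] "000000"  (len 6)
[15] "00000"  (len 5)
[16] "0000"  (len 4)
[17] "000"  (len 3)
[18] "00"  (len 2)
[19] "0"  (len 1)
[20] (halted — word empty)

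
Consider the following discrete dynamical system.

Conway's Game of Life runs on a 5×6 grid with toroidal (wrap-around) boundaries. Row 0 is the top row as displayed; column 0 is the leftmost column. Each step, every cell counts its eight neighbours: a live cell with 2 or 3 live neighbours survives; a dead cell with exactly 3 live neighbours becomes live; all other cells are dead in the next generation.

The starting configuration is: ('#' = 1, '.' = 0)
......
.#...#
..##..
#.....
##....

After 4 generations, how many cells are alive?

0) ......
.#...#
..##..
#.....
##....
1) .#....
..#...
###...
#.#...
##....
2) ###...
#.#...
#.##..
..#..#
#.#...
3) #.##.#
#....#
#.##.#
#.#..#
#.##.#
4) ..##..
......
..##..
......
......

4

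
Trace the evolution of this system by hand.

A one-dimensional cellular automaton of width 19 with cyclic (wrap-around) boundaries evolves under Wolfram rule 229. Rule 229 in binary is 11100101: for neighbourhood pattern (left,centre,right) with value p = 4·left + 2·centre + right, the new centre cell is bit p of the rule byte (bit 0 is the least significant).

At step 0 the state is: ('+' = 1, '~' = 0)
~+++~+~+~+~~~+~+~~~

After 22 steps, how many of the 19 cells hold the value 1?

15

k=0  ~+++~+~+~+~~~+~+~~~
k=1  ~~++++++++~+~+++~++
k=2  ~~~++++++++++~+++~+
k=3  ~+~~++++++++++~++++
k=4  ++~~~++++++++++~+++
k=5  ++~+~~++++++++++~++
k=6  ++++~~~++++++++++~+
k=7  ++++~+~~++++++++++~
k=8  ~+++++~~~++++++++++
k=9  +~++++~+~~+++++++++
k=10  ++~+++++~~~++++++++
k=11  +++~++++~+~~+++++++
k=12  ++++~+++++~~~++++++
k=13  +++++~++++~+~~+++++
k=14  ++++++~+++++~~~++++
k=15  +++++++~++++~+~~+++
k=16  ++++++++~+++++~~~++
k=17  +++++++++~++++~+~~+
k=18  ++++++++++~+++++~~~
k=19  ~++++++++++~++++~+~
k=20  ~~++++++++++~+++++~
k=21  +~~++++++++++~++++~
k=22  +~~~++++++++++~++++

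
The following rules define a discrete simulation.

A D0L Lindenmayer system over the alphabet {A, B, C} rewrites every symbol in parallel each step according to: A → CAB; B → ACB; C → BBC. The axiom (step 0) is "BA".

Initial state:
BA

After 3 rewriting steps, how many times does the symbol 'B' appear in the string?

k=0  BA
k=1  ACBCAB
k=2  CABBBCACBBBCCABACB
k=3  BBCCABACBACBACBBBCCABBBCACBACBACBBBCBBCCABACBCABBBCACB

24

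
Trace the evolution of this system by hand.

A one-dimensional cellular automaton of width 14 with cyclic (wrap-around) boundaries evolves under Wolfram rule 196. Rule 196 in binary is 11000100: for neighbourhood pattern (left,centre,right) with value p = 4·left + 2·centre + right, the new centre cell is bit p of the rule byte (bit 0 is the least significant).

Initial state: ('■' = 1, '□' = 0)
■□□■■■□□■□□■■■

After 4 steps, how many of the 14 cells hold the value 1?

3

step 0: ■□□■■■□□■□□■■■
step 1: ■□□□■■□□■□□□■■
step 2: ■□□□□■□□■□□□□■
step 3: ■□□□□■□□■□□□□□
step 4: ■□□□□■□□■□□□□□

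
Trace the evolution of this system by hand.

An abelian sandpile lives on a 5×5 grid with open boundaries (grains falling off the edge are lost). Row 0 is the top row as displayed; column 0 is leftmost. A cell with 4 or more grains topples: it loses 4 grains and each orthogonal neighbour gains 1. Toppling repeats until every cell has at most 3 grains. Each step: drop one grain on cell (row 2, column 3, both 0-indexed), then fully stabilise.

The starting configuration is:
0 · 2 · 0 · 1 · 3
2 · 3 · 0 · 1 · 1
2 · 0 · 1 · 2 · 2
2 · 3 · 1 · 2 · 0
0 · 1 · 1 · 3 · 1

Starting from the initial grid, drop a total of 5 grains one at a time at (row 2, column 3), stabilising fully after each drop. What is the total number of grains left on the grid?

39

step 0: 0 · 2 · 0 · 1 · 3
2 · 3 · 0 · 1 · 1
2 · 0 · 1 · 2 · 2
2 · 3 · 1 · 2 · 0
0 · 1 · 1 · 3 · 1
step 1: 0 · 2 · 0 · 1 · 3
2 · 3 · 0 · 1 · 1
2 · 0 · 1 · 3 · 2
2 · 3 · 1 · 2 · 0
0 · 1 · 1 · 3 · 1
step 2: 0 · 2 · 0 · 1 · 3
2 · 3 · 0 · 2 · 1
2 · 0 · 2 · 0 · 3
2 · 3 · 1 · 3 · 0
0 · 1 · 1 · 3 · 1
step 3: 0 · 2 · 0 · 1 · 3
2 · 3 · 0 · 2 · 1
2 · 0 · 2 · 1 · 3
2 · 3 · 1 · 3 · 0
0 · 1 · 1 · 3 · 1
step 4: 0 · 2 · 0 · 1 · 3
2 · 3 · 0 · 2 · 1
2 · 0 · 2 · 2 · 3
2 · 3 · 1 · 3 · 0
0 · 1 · 1 · 3 · 1
step 5: 0 · 2 · 0 · 1 · 3
2 · 3 · 0 · 2 · 1
2 · 0 · 2 · 3 · 3
2 · 3 · 1 · 3 · 0
0 · 1 · 1 · 3 · 1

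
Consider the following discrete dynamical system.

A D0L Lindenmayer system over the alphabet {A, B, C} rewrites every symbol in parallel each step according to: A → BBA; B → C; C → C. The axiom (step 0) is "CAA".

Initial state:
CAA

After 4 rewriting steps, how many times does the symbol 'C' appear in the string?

13

t=0: CAA
t=1: CBBABBA
t=2: CCCBBACCBBA
t=3: CCCCCBBACCCCBBA
t=4: CCCCCCCBBACCCCCCBBA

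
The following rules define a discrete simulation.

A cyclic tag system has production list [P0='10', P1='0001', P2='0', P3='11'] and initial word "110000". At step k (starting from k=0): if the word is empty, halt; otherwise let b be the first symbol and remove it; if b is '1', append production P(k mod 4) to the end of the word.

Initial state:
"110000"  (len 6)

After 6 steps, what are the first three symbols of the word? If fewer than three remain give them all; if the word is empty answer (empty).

100

t=0: "110000"  (len 6)
t=1: "1000010"  (len 7)
t=2: "0000100001"  (len 10)
t=3: "000100001"  (len 9)
t=4: "00100001"  (len 8)
t=5: "0100001"  (len 7)
t=6: "100001"  (len 6)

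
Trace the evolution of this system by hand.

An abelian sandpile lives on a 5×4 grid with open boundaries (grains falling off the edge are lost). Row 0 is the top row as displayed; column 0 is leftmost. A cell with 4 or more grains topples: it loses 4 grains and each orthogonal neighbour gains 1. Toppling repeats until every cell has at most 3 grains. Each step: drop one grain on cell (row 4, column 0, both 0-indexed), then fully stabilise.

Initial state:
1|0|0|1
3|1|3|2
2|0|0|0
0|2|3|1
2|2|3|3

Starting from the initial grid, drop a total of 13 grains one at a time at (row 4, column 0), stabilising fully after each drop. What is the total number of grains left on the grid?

0) 1|0|0|1
3|1|3|2
2|0|0|0
0|2|3|1
2|2|3|3
1) 1|0|0|1
3|1|3|2
2|0|0|0
0|2|3|1
3|2|3|3
2) 1|0|0|1
3|1|3|2
2|0|0|0
1|2|3|1
0|3|3|3
3) 1|0|0|1
3|1|3|2
2|0|0|0
1|2|3|1
1|3|3|3
4) 1|0|0|1
3|1|3|2
2|0|0|0
1|2|3|1
2|3|3|3
5) 1|0|0|1
3|1|3|2
2|0|0|0
1|2|3|1
3|3|3|3
6) 1|0|0|1
3|1|3|2
2|1|1|0
3|0|1|3
1|2|2|0
7) 1|0|0|1
3|1|3|2
2|1|1|0
3|0|1|3
2|2|2|0
8) 1|0|0|1
3|1|3|2
2|1|1|0
3|0|1|3
3|2|2|0
9) 1|0|0|1
3|1|3|2
3|1|1|0
0|1|1|3
1|3|2|0
10) 1|0|0|1
3|1|3|2
3|1|1|0
0|1|1|3
2|3|2|0
11) 1|0|0|1
3|1|3|2
3|1|1|0
0|1|1|3
3|3|2|0
12) 1|0|0|1
3|1|3|2
3|1|1|0
1|2|1|3
1|0|3|0
13) 1|0|0|1
3|1|3|2
3|1|1|0
1|2|1|3
2|0|3|0

28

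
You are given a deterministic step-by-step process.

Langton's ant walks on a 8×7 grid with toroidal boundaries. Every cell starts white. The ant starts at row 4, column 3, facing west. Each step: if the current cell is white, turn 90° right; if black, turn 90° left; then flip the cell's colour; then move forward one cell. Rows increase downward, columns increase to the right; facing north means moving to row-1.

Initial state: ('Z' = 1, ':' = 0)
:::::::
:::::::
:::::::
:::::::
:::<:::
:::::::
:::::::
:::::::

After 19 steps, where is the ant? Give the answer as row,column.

6,4

0) :::::::
:::::::
:::::::
:::::::
:::<:::
:::::::
:::::::
:::::::
1) :::::::
:::::::
:::::::
:::^:::
:::Z:::
:::::::
:::::::
:::::::
2) :::::::
:::::::
:::::::
:::Z>::
:::Z:::
:::::::
:::::::
:::::::
3) :::::::
:::::::
:::::::
:::ZZ::
:::Zv::
:::::::
:::::::
:::::::
4) :::::::
:::::::
:::::::
:::ZZ::
:::<Z::
:::::::
:::::::
:::::::
5) :::::::
:::::::
:::::::
:::ZZ::
::::Z::
:::v:::
:::::::
:::::::
6) :::::::
:::::::
:::::::
:::ZZ::
::::Z::
::<Z:::
:::::::
:::::::
7) :::::::
:::::::
:::::::
:::ZZ::
::^:Z::
::ZZ:::
:::::::
:::::::
8) :::::::
:::::::
:::::::
:::ZZ::
::Z>Z::
::ZZ:::
:::::::
:::::::
9) :::::::
:::::::
:::::::
:::ZZ::
::ZZZ::
::Zv:::
:::::::
:::::::
10) :::::::
:::::::
:::::::
:::ZZ::
::ZZZ::
::Z:>::
:::::::
:::::::
11) :::::::
:::::::
:::::::
:::ZZ::
::ZZZ::
::Z:Z::
::::v::
:::::::
12) :::::::
:::::::
:::::::
:::ZZ::
::ZZZ::
::Z:Z::
:::<Z::
:::::::
13) :::::::
:::::::
:::::::
:::ZZ::
::ZZZ::
::Z^Z::
:::ZZ::
:::::::
14) :::::::
:::::::
:::::::
:::ZZ::
::ZZZ::
::ZZ>::
:::ZZ::
:::::::
15) :::::::
:::::::
:::::::
:::ZZ::
::ZZ^::
::ZZ:::
:::ZZ::
:::::::
16) :::::::
:::::::
:::::::
:::ZZ::
::Z<:::
::ZZ:::
:::ZZ::
:::::::
17) :::::::
:::::::
:::::::
:::ZZ::
::Z::::
::Zv:::
:::ZZ::
:::::::
18) :::::::
:::::::
:::::::
:::ZZ::
::Z::::
::Z:>::
:::ZZ::
:::::::
19) :::::::
:::::::
:::::::
:::ZZ::
::Z::::
::Z:Z::
:::Zv::
:::::::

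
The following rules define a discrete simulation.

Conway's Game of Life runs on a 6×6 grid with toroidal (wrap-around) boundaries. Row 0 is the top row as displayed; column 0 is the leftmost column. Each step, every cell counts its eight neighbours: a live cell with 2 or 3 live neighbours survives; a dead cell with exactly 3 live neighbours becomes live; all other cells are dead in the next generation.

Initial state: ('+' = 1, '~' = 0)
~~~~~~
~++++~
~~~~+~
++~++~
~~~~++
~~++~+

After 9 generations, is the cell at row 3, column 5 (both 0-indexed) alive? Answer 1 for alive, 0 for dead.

1

0) ~~~~~~
~++++~
~~~~+~
++~++~
~~~~++
~~++~+
1) ~+~~~~
~~+++~
+~~~~~
+~~+~~
~+~~~~
~~~+~+
2) ~~~~~~
~+++~~
~++~++
++~~~~
+~+~+~
+~+~~~
3) ~~~+~~
++~++~
~~~~++
~~~~+~
+~++~~
~~~+~+
4) +~~+~+
+~++~~
+~~~~~
~~~~+~
~~++~+
~~~+~~
5) ++~+~+
+~+++~
~+~+~+
~~~+++
~~++~~
+~~+~+
6) ~~~~~~
~~~~~~
~+~~~~
+~~~~+
+~+~~~
~~~+~+
7) ~~~~~~
~~~~~~
+~~~~~
+~~~~+
++~~+~
~~~~~~
8) ~~~~~~
~~~~~~
+~~~~+
~~~~~~
++~~~~
~~~~~~
9) ~~~~~~
~~~~~~
~~~~~~
~+~~~+
~~~~~~
~~~~~~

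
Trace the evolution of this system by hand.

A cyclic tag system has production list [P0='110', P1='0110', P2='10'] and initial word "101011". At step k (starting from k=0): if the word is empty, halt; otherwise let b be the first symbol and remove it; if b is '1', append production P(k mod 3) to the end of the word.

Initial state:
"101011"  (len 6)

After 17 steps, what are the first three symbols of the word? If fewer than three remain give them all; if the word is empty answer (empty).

110

[0] "101011"  (len 6)
[1] "01011110"  (len 8)
[2] "1011110"  (len 7)
[3] "01111010"  (len 8)
[4] "1111010"  (len 7)
[5] "1110100110"  (len 10)
[6] "11010011010"  (len 11)
[7] "1010011010110"  (len 13)
[8] "0100110101100110"  (len 16)
[9] "100110101100110"  (len 15)
[10] "00110101100110110"  (len 17)
[11] "0110101100110110"  (len 16)
[12] "110101100110110"  (len 15)
[13] "10101100110110110"  (len 17)
[14] "01011001101101100110"  (len 20)
[15] "1011001101101100110"  (len 19)
[16] "011001101101100110110"  (len 21)
[17] "11001101101100110110"  (len 20)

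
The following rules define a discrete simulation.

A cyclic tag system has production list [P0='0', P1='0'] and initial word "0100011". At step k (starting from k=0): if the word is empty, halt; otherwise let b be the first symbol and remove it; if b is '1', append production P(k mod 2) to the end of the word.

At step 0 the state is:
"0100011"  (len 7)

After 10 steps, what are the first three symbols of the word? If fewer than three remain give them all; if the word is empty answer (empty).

(empty)

t=0: "0100011"  (len 7)
t=1: "100011"  (len 6)
t=2: "000110"  (len 6)
t=3: "00110"  (len 5)
t=4: "0110"  (len 4)
t=5: "110"  (len 3)
t=6: "100"  (len 3)
t=7: "000"  (len 3)
t=8: "00"  (len 2)
t=9: "0"  (len 1)
t=10: (halted — word empty)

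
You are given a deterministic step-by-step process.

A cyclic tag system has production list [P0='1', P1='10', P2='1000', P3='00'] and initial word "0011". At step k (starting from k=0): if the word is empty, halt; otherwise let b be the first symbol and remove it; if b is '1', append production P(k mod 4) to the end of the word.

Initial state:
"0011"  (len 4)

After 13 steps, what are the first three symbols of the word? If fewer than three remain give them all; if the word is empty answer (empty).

k=0  "0011"  (len 4)
k=1  "011"  (len 3)
k=2  "11"  (len 2)
k=3  "11000"  (len 5)
k=4  "100000"  (len 6)
k=5  "000001"  (len 6)
k=6  "00001"  (len 5)
k=7  "0001"  (len 4)
k=8  "001"  (len 3)
k=9  "01"  (len 2)
k=10  "1"  (len 1)
k=11  "1000"  (len 4)
k=12  "00000"  (len 5)
k=13  "0000"  (len 4)

000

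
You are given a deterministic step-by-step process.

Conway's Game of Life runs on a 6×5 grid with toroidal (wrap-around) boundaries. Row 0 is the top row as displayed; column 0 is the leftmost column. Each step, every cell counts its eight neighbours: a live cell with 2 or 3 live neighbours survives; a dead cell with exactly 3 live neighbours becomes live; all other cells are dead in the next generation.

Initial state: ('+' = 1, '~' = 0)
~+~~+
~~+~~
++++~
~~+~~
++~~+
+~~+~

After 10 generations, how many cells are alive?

14

k=0  ~+~~+
~~+~~
++++~
~~+~~
++~~+
+~~+~
k=1  +++++
~~~~+
~~~+~
~~~~~
+++++
~~++~
k=2  ++~~~
~+~~~
~~~~~
++~~~
++~~+
~~~~~
k=3  ++~~~
++~~~
++~~~
~+~~+
~+~~+
~~~~+
k=4  ~+~~+
~~+~+
~~+~+
~++~+
~~~++
~+~~+
k=5  ~++~+
~++~+
~~+~+
~++~+
~+~~+
~~+~+
k=6  ~~~~+
~~~~+
~~~~+
~++~+
~+~~+
~~+~+
k=7  +~~~+
+~~++
~~~~+
~++~+
~+~~+
~~~~+
k=8  ~~~~~
~~~+~
~++~~
~++~+
~++~+
~~~++
k=9  ~~~++
~~+~~
++~~~
~~~~~
~+~~+
+~+++
k=10  ++~~~
+++++
~+~~~
~+~~~
~++~+
~++~~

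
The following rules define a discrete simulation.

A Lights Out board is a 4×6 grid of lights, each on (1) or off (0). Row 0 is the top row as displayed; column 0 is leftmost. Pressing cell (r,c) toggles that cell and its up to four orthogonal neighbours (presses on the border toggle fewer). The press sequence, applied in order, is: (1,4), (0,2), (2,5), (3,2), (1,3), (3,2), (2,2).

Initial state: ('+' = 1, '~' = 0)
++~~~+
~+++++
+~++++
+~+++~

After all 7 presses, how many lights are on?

step 0: ++~~~+
~+++++
+~++++
+~+++~
step 1: ++~~++
~++~~~
+~++~+
+~+++~
step 2: +~++++
~+~~~~
+~++~+
+~+++~
step 3: +~++++
~+~~~+
+~+++~
+~++++
step 4: +~++++
~+~~~+
+~~++~
++~~++
step 5: +~+~++
~+++++
+~~~+~
++~~++
step 6: +~+~++
~+++++
+~+~+~
+~++++
step 7: +~+~++
~+~+++
++~++~
+~~+++

16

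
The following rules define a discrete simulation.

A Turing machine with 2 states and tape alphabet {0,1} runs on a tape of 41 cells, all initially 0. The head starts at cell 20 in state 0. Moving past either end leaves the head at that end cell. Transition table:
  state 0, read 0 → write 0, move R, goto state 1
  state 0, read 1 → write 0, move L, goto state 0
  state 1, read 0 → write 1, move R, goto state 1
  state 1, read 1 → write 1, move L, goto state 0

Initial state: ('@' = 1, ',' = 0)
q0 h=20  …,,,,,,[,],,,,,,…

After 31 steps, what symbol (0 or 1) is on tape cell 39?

0

gen 0: q0 h=20  …,,,,,,[,],,,,,,…
gen 1: q1 h=21  …,,,,,,[,],,,,,,…
gen 2: q1 h=22  …,,,,,@[,],,,,,,…
gen 3: q1 h=23  …,,,,@@[,],,,,,,…
gen 4: q1 h=24  …,,,@@@[,],,,,,,…
gen 5: q1 h=25  …,,@@@@[,],,,,,,…
gen 6: q1 h=26  …,@@@@@[,],,,,,,…
gen 7: q1 h=27  …@@@@@@[,],,,,,,…
gen 8: q1 h=28  …@@@@@@[,],,,,,,…
gen 9: q1 h=29  …@@@@@@[,],,,,,,…
gen 10: q1 h=30  …@@@@@@[,],,,,,,…
gen 11: q1 h=31  …@@@@@@[,],,,,,,…
gen 12: q1 h=32  …@@@@@@[,],,,,,,…
gen 13: q1 h=33  …@@@@@@[,],,,,,,…
gen 14: q1 h=34  …@@@@@@[,],,,,,,|
gen 15: q1 h=35  …@@@@@@[,],,,,,|
gen 16: q1 h=36  …@@@@@@[,],,,,|
gen 17: q1 h=37  …@@@@@@[,],,,|
gen 18: q1 h=38  …@@@@@@[,],,|
gen 19: q1 h=39  …@@@@@@[,],|
gen 20: q1 h=40  …@@@@@@[,]|
gen 21: q1 h=40  …@@@@@@[@]|
gen 22: q0 h=39  …@@@@@@[@]@|
gen 23: q0 h=38  …@@@@@@[@],@|
gen 24: q0 h=37  …@@@@@@[@],,@|
gen 25: q0 h=36  …@@@@@@[@],,,@|
gen 26: q0 h=35  …@@@@@@[@],,,,@|
gen 27: q0 h=34  …@@@@@@[@],,,,,@|
gen 28: q0 h=33  …@@@@@@[@],,,,,,…
gen 29: q0 h=32  …@@@@@@[@],,,,,,…
gen 30: q0 h=31  …@@@@@@[@],,,,,,…
gen 31: q0 h=30  …@@@@@@[@],,,,,,…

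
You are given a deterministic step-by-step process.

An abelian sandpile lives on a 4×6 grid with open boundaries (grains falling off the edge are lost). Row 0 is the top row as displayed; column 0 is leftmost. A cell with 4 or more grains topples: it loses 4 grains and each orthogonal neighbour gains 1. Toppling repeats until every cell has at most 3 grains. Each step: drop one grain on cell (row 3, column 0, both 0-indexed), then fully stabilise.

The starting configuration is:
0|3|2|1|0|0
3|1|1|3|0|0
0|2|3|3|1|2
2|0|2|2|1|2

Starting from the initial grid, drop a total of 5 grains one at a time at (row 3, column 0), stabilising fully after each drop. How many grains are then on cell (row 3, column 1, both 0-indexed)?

t=0: 0|3|2|1|0|0
3|1|1|3|0|0
0|2|3|3|1|2
2|0|2|2|1|2
t=1: 0|3|2|1|0|0
3|1|1|3|0|0
0|2|3|3|1|2
3|0|2|2|1|2
t=2: 0|3|2|1|0|0
3|1|1|3|0|0
1|2|3|3|1|2
0|1|2|2|1|2
t=3: 0|3|2|1|0|0
3|1|1|3|0|0
1|2|3|3|1|2
1|1|2|2|1|2
t=4: 0|3|2|1|0|0
3|1|1|3|0|0
1|2|3|3|1|2
2|1|2|2|1|2
t=5: 0|3|2|1|0|0
3|1|1|3|0|0
1|2|3|3|1|2
3|1|2|2|1|2

1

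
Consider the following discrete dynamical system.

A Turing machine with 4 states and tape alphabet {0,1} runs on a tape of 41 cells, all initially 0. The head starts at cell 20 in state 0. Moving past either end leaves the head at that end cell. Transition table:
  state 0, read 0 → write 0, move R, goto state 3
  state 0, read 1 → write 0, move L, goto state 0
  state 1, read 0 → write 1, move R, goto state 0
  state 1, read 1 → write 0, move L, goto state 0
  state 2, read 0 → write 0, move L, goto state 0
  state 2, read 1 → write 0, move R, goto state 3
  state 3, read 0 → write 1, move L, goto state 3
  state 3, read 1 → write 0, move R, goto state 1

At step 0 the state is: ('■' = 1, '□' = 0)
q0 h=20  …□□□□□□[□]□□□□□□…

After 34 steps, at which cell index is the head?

step 0: q0 h=20  …□□□□□□[□]□□□□□□…
step 1: q3 h=21  …□□□□□□[□]□□□□□□…
step 2: q3 h=20  …□□□□□□[□]■□□□□□…
step 3: q3 h=19  …□□□□□□[□]■■□□□□…
step 4: q3 h=18  …□□□□□□[□]■■■□□□…
step 5: q3 h=17  …□□□□□□[□]■■■■□□…
step 6: q3 h=16  …□□□□□□[□]■■■■■□…
step 7: q3 h=15  …□□□□□□[□]■■■■■■…
step 8: q3 h=14  …□□□□□□[□]■■■■■■…
step 9: q3 h=13  …□□□□□□[□]■■■■■■…
step 10: q3 h=12  …□□□□□□[□]■■■■■■…
step 11: q3 h=11  …□□□□□□[□]■■■■■■…
step 12: q3 h=10  …□□□□□□[□]■■■■■■…
step 13: q3 h= 9  …□□□□□□[□]■■■■■■…
step 14: q3 h= 8  …□□□□□□[□]■■■■■■…
step 15: q3 h= 7  …□□□□□□[□]■■■■■■…
step 16: q3 h= 6  |□□□□□□[□]■■■■■■…
step 17: q3 h= 5  |□□□□□[□]■■■■■■…
step 18: q3 h= 4  |□□□□[□]■■■■■■…
step 19: q3 h= 3  |□□□[□]■■■■■■…
step 20: q3 h= 2  |□□[□]■■■■■■…
step 21: q3 h= 1  |□[□]■■■■■■…
step 22: q3 h= 0  |[□]■■■■■■…
step 23: q3 h= 0  |[■]■■■■■■…
step 24: q1 h= 1  |□[■]■■■■■■…
step 25: q0 h= 0  |[□]□■■■■■…
step 26: q3 h= 1  |□[□]■■■■■■…
step 27: q3 h= 0  |[□]■■■■■■…
step 28: q3 h= 0  |[■]■■■■■■…
step 29: q1 h= 1  |□[■]■■■■■■…
step 30: q0 h= 0  |[□]□■■■■■…
step 31: q3 h= 1  |□[□]■■■■■■…
step 32: q3 h= 0  |[□]■■■■■■…
step 33: q3 h= 0  |[■]■■■■■■…
step 34: q1 h= 1  |□[■]■■■■■■…

1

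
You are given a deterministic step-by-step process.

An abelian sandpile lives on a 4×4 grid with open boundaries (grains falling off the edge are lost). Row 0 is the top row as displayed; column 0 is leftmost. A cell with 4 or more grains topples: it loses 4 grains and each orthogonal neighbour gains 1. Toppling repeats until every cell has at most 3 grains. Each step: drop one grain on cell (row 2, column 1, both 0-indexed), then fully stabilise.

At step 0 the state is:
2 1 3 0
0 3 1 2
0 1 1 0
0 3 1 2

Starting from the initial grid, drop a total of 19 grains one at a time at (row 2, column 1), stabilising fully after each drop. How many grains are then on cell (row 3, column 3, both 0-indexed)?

3

k=0  2 1 3 0
0 3 1 2
0 1 1 0
0 3 1 2
k=1  2 1 3 0
0 3 1 2
0 2 1 0
0 3 1 2
k=2  2 1 3 0
0 3 1 2
0 3 1 0
0 3 1 2
k=3  2 2 3 0
1 0 2 2
1 2 2 0
1 0 2 2
k=4  2 2 3 0
1 0 2 2
1 3 2 0
1 0 2 2
k=5  2 2 3 0
1 1 2 2
2 0 3 0
1 1 2 2
k=6  2 2 3 0
1 1 2 2
2 1 3 0
1 1 2 2
k=7  2 2 3 0
1 1 2 2
2 2 3 0
1 1 2 2
k=8  2 2 3 0
1 1 2 2
2 3 3 0
1 1 2 2
k=9  2 2 3 0
1 2 3 2
3 1 0 1
1 2 3 2
k=10  2 2 3 0
1 2 3 2
3 2 0 1
1 2 3 2
k=11  2 2 3 0
1 2 3 2
3 3 0 1
1 2 3 2
k=12  2 2 3 0
2 3 3 2
0 1 1 1
2 3 3 2
k=13  2 2 3 0
2 3 3 2
0 2 1 1
2 3 3 2
k=14  2 2 3 0
2 3 3 2
0 3 1 1
2 3 3 2
k=15  3 0 1 1
3 2 2 3
1 3 0 2
3 1 1 3
k=16  3 0 1 1
3 3 2 3
2 0 1 2
3 2 1 3
k=17  3 0 1 1
3 3 2 3
2 1 1 2
3 2 1 3
k=18  3 0 1 1
3 3 2 3
2 2 1 2
3 2 1 3
k=19  3 0 1 1
3 3 2 3
2 3 1 2
3 2 1 3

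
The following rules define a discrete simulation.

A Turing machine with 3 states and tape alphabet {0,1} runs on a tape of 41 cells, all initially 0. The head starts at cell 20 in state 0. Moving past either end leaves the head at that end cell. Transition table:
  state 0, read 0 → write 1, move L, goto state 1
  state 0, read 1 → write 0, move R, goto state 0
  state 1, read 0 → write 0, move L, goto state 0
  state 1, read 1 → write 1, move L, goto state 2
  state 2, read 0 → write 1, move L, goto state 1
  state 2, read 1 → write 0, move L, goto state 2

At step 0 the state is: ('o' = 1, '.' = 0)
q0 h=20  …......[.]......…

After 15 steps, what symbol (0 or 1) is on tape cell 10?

1

t=0: q0 h=20  …......[.]......…
t=1: q1 h=19  …......[.]o.....…
t=2: q0 h=18  …......[.].o....…
t=3: q1 h=17  …......[.]o.o...…
t=4: q0 h=16  …......[.].o.o..…
t=5: q1 h=15  …......[.]o.o.o.…
t=6: q0 h=14  …......[.].o.o.o…
t=7: q1 h=13  …......[.]o.o.o.…
t=8: q0 h=12  …......[.].o.o.o…
t=9: q1 h=11  …......[.]o.o.o.…
t=10: q0 h=10  …......[.].o.o.o…
t=11: q1 h= 9  …......[.]o.o.o.…
t=12: q0 h= 8  …......[.].o.o.o…
t=13: q1 h= 7  …......[.]o.o.o.…
t=14: q0 h= 6  |......[.].o.o.o…
t=15: q1 h= 5  |.....[.]o.o.o.…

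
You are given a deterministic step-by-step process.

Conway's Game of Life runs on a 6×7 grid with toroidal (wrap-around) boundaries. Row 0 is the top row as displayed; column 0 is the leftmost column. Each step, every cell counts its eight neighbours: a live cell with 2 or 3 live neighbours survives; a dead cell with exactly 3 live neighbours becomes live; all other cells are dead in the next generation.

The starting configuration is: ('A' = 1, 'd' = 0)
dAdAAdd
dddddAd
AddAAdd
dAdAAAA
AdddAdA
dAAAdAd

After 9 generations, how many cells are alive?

k=0  dAdAAdd
dddddAd
AddAAdd
dAdAAAA
AdddAdA
dAAAdAd
k=1  dAdAdAd
ddAddAd
AdAAddd
dAAdddd
ddddddd
dAdddAA
k=2  AAdddAd
ddddddA
dddAddd
dAAAddd
AAAdddd
AdAdAAA
k=3  dAddAdd
AdddddA
dddAddd
AddAddd
ddddAAd
ddAAAAd
k=4  AAAdAdA
Adddddd
AdddddA
dddAddd
ddAddAA
ddAdddd
k=5  AdAAddA
dddddAd
AdddddA
AddddAd
ddAAddd
ddAdddd
k=6  dAAAddA
dAdddAd
AddddAd
AAddddd
dAAAddd
ddddddd
k=7  AAAdddd
dAddAAd
Adddddd
AdddddA
AAAdddd
Adddddd
k=8  AdAdddA
ddAdddA
AAdddAd
ddddddA
ddddddd
ddddddA
k=9  AAdddAA
ddAddAd
AAdddAd
AdddddA
ddddddd
AdddddA

13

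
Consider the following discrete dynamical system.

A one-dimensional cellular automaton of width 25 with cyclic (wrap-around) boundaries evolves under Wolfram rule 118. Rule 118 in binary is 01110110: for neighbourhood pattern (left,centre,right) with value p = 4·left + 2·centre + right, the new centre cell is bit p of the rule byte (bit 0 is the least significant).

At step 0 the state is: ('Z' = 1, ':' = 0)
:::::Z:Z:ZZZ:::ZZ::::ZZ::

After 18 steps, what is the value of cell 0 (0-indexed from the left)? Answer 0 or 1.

1

t=0: :::::Z:Z:ZZZ:::ZZ::::ZZ::
t=1: ::::ZZZZZ::ZZ:Z:ZZ::Z:ZZ:
t=2: :::Z::::ZZZ:ZZZZ:ZZZZZ:ZZ
t=3: Z:ZZZ::Z::ZZ:::ZZ::::ZZ:Z
t=4: ZZ::ZZZZZZ:ZZ:Z:ZZ::Z:ZZ:
t=5: :ZZZ:::::ZZ:ZZZZ:ZZZZZ:ZZ
t=6: Z::ZZ:::Z:ZZ:::ZZ::::ZZ:Z
t=7: ZZZ:ZZ:ZZZ:ZZ:Z:ZZ::Z:ZZ:
t=8: ::ZZ:ZZ::ZZ:ZZZZ:ZZZZZ:ZZ
t=9: ZZ:ZZ:ZZZ:ZZ:::ZZ::::ZZ:Z
t=10: :ZZ:ZZ::ZZ:ZZ:Z:ZZ::Z:ZZ:
t=11: Z:ZZ:ZZZ:ZZ:ZZZZ:ZZZZZ:ZZ
t=12: ZZ:ZZ::ZZ:ZZ:::ZZ::::ZZ::
t=13: :ZZ:ZZZ:ZZ:ZZ:Z:ZZ::Z:ZZZ
t=14: Z:ZZ::ZZ:ZZ:ZZZZ:ZZZZZ::Z
t=15: ZZ:ZZZ:ZZ:ZZ:::ZZ::::ZZZ:
t=16: :ZZ::ZZ:ZZ:ZZ:Z:ZZ::Z::ZZ
t=17: Z:ZZZ:ZZ:ZZ:ZZZZ:ZZZZZZ:Z
t=18: ZZ::ZZ:ZZ:ZZ:::ZZ:::::ZZ:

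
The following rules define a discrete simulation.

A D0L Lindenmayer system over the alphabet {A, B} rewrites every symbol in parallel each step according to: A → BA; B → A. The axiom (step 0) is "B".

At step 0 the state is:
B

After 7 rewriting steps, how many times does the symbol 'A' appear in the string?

[0] B
[1] A
[2] BA
[3] ABA
[4] BAABA
[5] ABABAABA
[6] BAABAABABAABA
[7] ABABAABABAABAABABAABA

13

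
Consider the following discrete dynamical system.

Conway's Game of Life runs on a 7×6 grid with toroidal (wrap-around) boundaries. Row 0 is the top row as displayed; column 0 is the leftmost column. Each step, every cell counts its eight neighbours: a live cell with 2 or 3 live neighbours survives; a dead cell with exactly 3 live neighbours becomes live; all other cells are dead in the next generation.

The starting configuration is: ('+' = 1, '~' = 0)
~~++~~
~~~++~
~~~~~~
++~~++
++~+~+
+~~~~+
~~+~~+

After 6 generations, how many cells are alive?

k=0  ~~++~~
~~~++~
~~~~~~
++~~++
++~+~+
+~~~~+
~~+~~+
k=1  ~~+~~~
~~+++~
+~~+~~
~++~+~
~~+~~~
~~+~~~
++++++
k=2  +~~~~~
~++~+~
~~~~~+
~++~~~
~~+~~~
+~~~++
+~~~++
k=3  +~~++~
++~~~+
+~~+~~
~++~~~
+~++~+
++~++~
~+~~+~
k=4  ~~+++~
~+++~~
~~~~~+
~~~~++
~~~~~+
~~~~~~
~+~~~~
k=5  ~~~~+~
~+~~~~
+~++~+
+~~~++
~~~~++
~~~~~~
~~++~~
k=6  ~~++~~
++++++
~~++~~
~+~~~~
+~~~+~
~~~++~
~~~+~~

16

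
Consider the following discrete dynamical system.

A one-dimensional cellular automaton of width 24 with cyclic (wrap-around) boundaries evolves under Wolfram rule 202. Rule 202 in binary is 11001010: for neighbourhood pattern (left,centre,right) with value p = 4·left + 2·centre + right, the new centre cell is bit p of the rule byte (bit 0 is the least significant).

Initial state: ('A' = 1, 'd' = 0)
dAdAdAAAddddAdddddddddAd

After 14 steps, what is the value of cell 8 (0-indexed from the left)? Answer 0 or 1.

t=0: dAdAdAAAddddAdddddddddAd
t=1: AddddAAAdddAdddddddddAdd
t=2: ddddAAAAddAdddddddddAddA
t=3: dddAAAAAdAdddddddddAddAd
t=4: ddAAAAAAddddddddddAddAdd
t=5: dAAAAAAAdddddddddAddAddd
t=6: AAAAAAAAddddddddAddAdddd
t=7: AAAAAAAAdddddddAddAddddA
t=8: AAAAAAAAddddddAddAddddAA
t=9: AAAAAAAAdddddAddAddddAAA
t=10: AAAAAAAAddddAddAddddAAAA
t=11: AAAAAAAAdddAddAddddAAAAA
t=12: AAAAAAAAddAddAddddAAAAAA
t=13: AAAAAAAAdAddAddddAAAAAAA
t=14: AAAAAAAAdddAddddAAAAAAAA

0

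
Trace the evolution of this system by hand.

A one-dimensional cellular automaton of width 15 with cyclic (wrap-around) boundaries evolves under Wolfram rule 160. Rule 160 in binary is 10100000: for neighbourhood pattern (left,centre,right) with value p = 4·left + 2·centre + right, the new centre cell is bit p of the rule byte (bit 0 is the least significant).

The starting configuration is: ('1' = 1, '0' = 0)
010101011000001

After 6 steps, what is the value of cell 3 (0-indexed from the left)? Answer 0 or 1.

[0] 010101011000001
[1] 101010100000000
[2] 010101000000000
[3] 001010000000000
[4] 000100000000000
[5] 000000000000000
[6] 000000000000000

0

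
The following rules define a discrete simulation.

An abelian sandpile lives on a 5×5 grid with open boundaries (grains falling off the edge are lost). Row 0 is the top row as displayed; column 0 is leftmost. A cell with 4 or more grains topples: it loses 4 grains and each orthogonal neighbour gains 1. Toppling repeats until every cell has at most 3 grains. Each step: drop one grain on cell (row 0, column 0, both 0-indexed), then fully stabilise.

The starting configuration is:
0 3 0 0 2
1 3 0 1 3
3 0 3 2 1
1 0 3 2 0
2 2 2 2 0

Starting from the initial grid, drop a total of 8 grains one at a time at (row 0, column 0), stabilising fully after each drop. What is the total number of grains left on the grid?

37

gen 0: 0 3 0 0 2
1 3 0 1 3
3 0 3 2 1
1 0 3 2 0
2 2 2 2 0
gen 1: 1 3 0 0 2
1 3 0 1 3
3 0 3 2 1
1 0 3 2 0
2 2 2 2 0
gen 2: 2 3 0 0 2
1 3 0 1 3
3 0 3 2 1
1 0 3 2 0
2 2 2 2 0
gen 3: 3 3 0 0 2
1 3 0 1 3
3 0 3 2 1
1 0 3 2 0
2 2 2 2 0
gen 4: 1 1 1 0 2
3 0 1 1 3
3 1 3 2 1
1 0 3 2 0
2 2 2 2 0
gen 5: 2 1 1 0 2
3 0 1 1 3
3 1 3 2 1
1 0 3 2 0
2 2 2 2 0
gen 6: 3 1 1 0 2
3 0 1 1 3
3 1 3 2 1
1 0 3 2 0
2 2 2 2 0
gen 7: 1 2 1 0 2
1 1 1 1 3
0 2 3 2 1
2 0 3 2 0
2 2 2 2 0
gen 8: 2 2 1 0 2
1 1 1 1 3
0 2 3 2 1
2 0 3 2 0
2 2 2 2 0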